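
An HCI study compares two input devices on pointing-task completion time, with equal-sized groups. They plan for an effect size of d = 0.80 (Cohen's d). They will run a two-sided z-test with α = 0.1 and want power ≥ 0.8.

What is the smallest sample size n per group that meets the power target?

n = 20 per group

For power 0.8 need Φ(δ − z_{0.05}) = 0.8, so δ = z_{0.05} + z_{0.20} = 1.645 + 0.842 = 2.486.
(The Φ(−δ − z_{α/2}) term is vanishingly small for δ > 0 and is dropped in the standard sample-size formula.)
δ = d·√(n/2) ⇒ n = 2(δ/d)² = 2 × (2.486 / 0.80)² = 19.32.
Round up to the next whole unit.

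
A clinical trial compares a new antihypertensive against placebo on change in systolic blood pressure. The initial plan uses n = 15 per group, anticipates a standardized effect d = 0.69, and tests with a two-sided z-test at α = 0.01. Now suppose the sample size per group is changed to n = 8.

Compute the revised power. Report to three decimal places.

Power ≈ 0.116

With n = 8 per group: δ = d·√(n/2) = 0.69 × √(8/2) = 1.3800. Critical value z_{0.005} = 2.576.
Revised power = Φ(δ − 2.576) + Φ(−δ − 2.576) = Φ(-1.196) + Φ(-3.956) = 0.1159 + 0.0000 = 0.1159.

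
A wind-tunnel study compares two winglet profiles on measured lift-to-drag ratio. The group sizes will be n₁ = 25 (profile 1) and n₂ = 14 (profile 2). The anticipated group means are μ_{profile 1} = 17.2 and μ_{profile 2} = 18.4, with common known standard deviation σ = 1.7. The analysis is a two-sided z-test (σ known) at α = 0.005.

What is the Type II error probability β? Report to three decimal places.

Standardized effect: d = |μ_{profile 1} − μ_{profile 2}| / σ = |17.2 − 18.4| / 1.7 = 0.7059
Noncentrality parameter: δ = d / √(1/n₁ + 1/n₂) = 0.7059 / √(1/25 + 1/14) = 2.1146
Two-sided α = 0.005 → critical value z_{0.0025} = 2.807.
Power = Φ(δ − 2.807) + Φ(−δ − 2.807) = Φ(-0.692) + Φ(-4.922) = 0.2443 + 0.0000 = 0.2443.
Type II error: β = 1 − power = 1 − 0.2443 = 0.7557.

β ≈ 0.756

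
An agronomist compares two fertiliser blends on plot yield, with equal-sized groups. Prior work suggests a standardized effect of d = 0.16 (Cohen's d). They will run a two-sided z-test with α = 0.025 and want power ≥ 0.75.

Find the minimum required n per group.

n = 665 per group

Set Φ(δ − 2.241) = 0.75; then δ − 2.241 = Φ⁻¹(0.75) = 0.674, giving δ = 2.916.
(Ignoring the negligible lower-tail rejection probability gives the usual closed-form inversion.)
δ = d·√(n/2) ⇒ n = 2(δ/d)² = 2 × (2.916 / 0.16)² = 664.25.
Rounding up, n = 665 per group.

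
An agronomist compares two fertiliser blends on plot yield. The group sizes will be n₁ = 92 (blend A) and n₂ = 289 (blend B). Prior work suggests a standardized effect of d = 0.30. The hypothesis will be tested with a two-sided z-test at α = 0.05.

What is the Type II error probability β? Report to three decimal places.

Noncentrality parameter: δ = d / √(1/n₁ + 1/n₂) = 0.30 / √(1/92 + 1/289) = 2.5061
Two-sided α = 0.05 → critical value z_{0.025} = 1.960.
Power = Φ(δ − 1.960) + Φ(−δ − 1.960) = Φ(0.546) + Φ(-4.466) = 0.7075 + 0.0000 = 0.7075.
Type II error: β = 1 − power = 1 − 0.7075 = 0.2925.

β ≈ 0.292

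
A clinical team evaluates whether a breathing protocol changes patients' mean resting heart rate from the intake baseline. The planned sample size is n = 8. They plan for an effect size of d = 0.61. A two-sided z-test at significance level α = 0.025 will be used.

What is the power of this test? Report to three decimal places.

Power ≈ 0.303

Noncentrality parameter: δ = d·√n = 0.61 × √8 = 1.7253
Critical value for a two-sided test at α = 0.025: z_{α/2} = 2.241.
Power = Φ(δ − 2.241) + Φ(−δ − 2.241) = Φ(-0.516) + Φ(-3.967) = 0.3029 + 0.0000 = 0.3029.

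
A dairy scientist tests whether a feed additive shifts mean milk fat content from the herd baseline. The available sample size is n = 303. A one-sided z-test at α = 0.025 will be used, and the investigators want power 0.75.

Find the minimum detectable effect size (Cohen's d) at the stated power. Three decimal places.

d ≈ 0.151

Required noncentrality: δ = z_{0.025} + z_{0.25} = 1.960 + 0.674 = 2.634.
δ = d·√n ⇒ d = δ/√n = 2.634/√303 = 0.1513.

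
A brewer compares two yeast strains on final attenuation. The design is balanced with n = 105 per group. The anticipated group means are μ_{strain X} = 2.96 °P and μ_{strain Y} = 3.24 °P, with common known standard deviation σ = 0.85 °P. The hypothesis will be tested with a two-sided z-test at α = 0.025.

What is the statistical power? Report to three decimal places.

Standardized effect: d = |μ_{strain X} − μ_{strain Y}| / σ = |2.96 − 3.24| / 0.85 = 0.3294
Noncentrality parameter: δ = d·√(n/2) = 0.3294 × √(105/2) = 2.3868
Two-sided α = 0.025 → critical value z_{0.0125} = 2.241.
Power = Φ(δ − 2.241) + Φ(−δ − 2.241) = Φ(0.145) + Φ(-4.628) = 0.5578 + 0.0000 = 0.5578.

Power ≈ 0.558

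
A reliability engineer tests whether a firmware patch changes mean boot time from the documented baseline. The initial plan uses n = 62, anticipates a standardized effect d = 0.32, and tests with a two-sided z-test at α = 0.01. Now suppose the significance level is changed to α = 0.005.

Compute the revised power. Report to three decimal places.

δ = d·√n = 0.32 × √62 = 2.5197 (unchanged). New critical value: z_{0.0025} = 2.807.
Revised power = Φ(δ − 2.807) + Φ(−δ − 2.807) = Φ(-0.287) + Φ(-5.327) = 0.3869 + 0.0000 = 0.3869.

Power ≈ 0.387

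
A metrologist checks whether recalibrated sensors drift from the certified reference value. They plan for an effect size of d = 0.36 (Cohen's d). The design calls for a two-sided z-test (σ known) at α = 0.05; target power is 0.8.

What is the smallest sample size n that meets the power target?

n = 61

Set Φ(δ − 1.960) = 0.8; then δ − 1.960 = Φ⁻¹(0.8) = 0.842, giving δ = 2.802.
(Ignoring the negligible lower-tail rejection probability gives the usual closed-form inversion.)
δ = d·√n ⇒ n = (δ/d)² = (2.802 / 0.36)² = 60.56.
Round up to the next whole unit.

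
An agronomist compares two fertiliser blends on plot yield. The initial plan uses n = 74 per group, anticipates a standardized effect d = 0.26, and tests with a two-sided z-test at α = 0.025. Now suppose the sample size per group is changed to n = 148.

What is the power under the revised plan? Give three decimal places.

Power ≈ 0.498

With n = 148 per group: δ = d·√(n/2) = 0.26 × √(148/2) = 2.2366. Critical value z_{0.0125} = 2.241.
Revised power = Φ(δ − 2.241) + Φ(−δ − 2.241) = Φ(-0.005) + Φ(-4.478) = 0.4981 + 0.0000 = 0.4981.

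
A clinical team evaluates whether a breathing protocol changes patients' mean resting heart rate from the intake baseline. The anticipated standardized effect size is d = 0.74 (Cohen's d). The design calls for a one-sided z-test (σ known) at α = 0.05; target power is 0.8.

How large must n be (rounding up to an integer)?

Set Φ(δ − 1.645) = 0.8; then δ − 1.645 = Φ⁻¹(0.8) = 0.842, giving δ = 2.486.
δ = d·√n ⇒ n = (δ/d)² = (2.486 / 0.74)² = 11.29.
Rounding up, n = 12.

n = 12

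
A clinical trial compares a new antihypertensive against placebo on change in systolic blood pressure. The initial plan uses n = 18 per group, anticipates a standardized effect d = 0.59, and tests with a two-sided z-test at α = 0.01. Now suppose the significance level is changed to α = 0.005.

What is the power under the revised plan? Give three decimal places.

δ = d·√(n/2) = 0.59 × √(18/2) = 1.7700 (unchanged). New critical value: z_{0.0025} = 2.807.
Revised power = Φ(δ − 2.807) + Φ(−δ − 2.807) = Φ(-1.037) + Φ(-4.577) = 0.1499 + 0.0000 = 0.1499.

Power ≈ 0.150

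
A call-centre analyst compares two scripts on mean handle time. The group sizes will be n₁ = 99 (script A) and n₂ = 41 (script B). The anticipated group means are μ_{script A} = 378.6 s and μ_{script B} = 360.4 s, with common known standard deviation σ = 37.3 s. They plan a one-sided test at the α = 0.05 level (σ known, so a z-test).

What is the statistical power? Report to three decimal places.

Power ≈ 0.837

Standardized effect: d = |μ_{script A} − μ_{script B}| / σ = |378.6 − 360.4| / 37.3 = 0.4879
Noncentrality parameter: δ = d / √(1/n₁ + 1/n₂) = 0.4879 / √(1/99 + 1/41) = 2.6273
Critical value for a one-sided test at α = 0.05: z_α = 1.645.
Power = P(Z > 1.645 − δ) = Φ(0.982) = 0.8371.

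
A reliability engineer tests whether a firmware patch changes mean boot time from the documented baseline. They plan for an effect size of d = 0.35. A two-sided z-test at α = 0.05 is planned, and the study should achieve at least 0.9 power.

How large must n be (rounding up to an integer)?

n = 86

Set Φ(δ − 1.960) = 0.9; then δ − 1.960 = Φ⁻¹(0.9) = 1.282, giving δ = 3.242.
(Ignoring the negligible lower-tail rejection probability gives the usual closed-form inversion.)
δ = d·√n ⇒ n = (δ/d)² = (3.242 / 0.35)² = 85.77.
Round up to the next whole unit.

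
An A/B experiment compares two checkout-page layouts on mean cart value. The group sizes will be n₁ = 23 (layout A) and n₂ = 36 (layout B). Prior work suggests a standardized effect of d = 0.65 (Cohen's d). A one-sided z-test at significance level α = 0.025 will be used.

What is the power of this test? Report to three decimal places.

Power ≈ 0.683

Noncentrality parameter: δ = d / √(1/n₁ + 1/n₂) = 0.65 / √(1/23 + 1/36) = 2.4350
One-sided α = 0.025 → critical value z_{0.025} = 1.960.
Power = Φ(δ − 1.960) = Φ(0.475) = 0.6826.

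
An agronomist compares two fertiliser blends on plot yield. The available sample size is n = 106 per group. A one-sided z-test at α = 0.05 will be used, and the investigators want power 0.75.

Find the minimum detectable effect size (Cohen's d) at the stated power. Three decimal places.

d ≈ 0.319

Required noncentrality: δ = z_{0.05} + z_{0.25} = 1.645 + 0.674 = 2.319.
δ = d·√(n/2) ⇒ d = δ/√(n/2) = 2.319/√(106/2) = 0.3186.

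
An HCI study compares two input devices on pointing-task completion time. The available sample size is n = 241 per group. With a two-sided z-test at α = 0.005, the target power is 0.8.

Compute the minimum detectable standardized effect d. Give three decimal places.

d ≈ 0.332

Need Φ(δ − 2.807) = 0.8, so δ = 2.807 + 0.842 = 3.649.
(The second rejection-region term Φ(−δ − z_{α/2}) is negligible and dropped.)
δ = d·√(n/2) ⇒ d = δ/√(n/2) = 3.649/√(241/2) = 0.3324.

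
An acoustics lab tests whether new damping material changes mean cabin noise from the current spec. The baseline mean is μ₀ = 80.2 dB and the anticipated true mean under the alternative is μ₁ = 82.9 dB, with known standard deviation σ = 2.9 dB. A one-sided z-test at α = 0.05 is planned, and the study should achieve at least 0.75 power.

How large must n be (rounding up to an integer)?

n = 7

Standardized effect: d = |μ₁ − μ₀| / σ = |82.9 − 80.2| / 2.9 = 0.9310
For power 0.75 need Φ(δ − z_{0.05}) = 0.75, so δ = z_{0.05} + z_{0.25} = 1.645 + 0.674 = 2.319.
δ = d·√n ⇒ n = (δ/d)² = (2.319 / 0.9310)² = 6.21.
Round up to the next whole unit.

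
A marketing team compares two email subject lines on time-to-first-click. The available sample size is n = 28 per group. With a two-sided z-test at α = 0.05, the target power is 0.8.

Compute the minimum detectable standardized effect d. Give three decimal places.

d ≈ 0.749

Required noncentrality: δ = z_{0.025} + z_{0.20} = 1.960 + 0.842 = 2.802.
(Lower-tail contribution to power is negligible for δ > 0.)
δ = d·√(n/2) ⇒ d = δ/√(n/2) = 2.802/√(28/2) = 0.7488.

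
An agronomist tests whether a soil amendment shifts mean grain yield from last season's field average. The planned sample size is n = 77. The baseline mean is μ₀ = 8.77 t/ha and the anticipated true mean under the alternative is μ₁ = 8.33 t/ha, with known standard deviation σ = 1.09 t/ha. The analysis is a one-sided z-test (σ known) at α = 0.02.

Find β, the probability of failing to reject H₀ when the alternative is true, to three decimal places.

Standardized effect: d = |μ₁ − μ₀| / σ = |8.33 − 8.77| / 1.09 = 0.4037
Noncentrality parameter: δ = d·√n = 0.4037 × √77 = 3.5422
Critical value for a one-sided test at α = 0.02: z_α = 2.054.
Power = Φ(δ − 2.054) = Φ(1.488) = 0.9317.
Type II error: β = 1 − power = 1 − 0.9317 = 0.0683.

β ≈ 0.068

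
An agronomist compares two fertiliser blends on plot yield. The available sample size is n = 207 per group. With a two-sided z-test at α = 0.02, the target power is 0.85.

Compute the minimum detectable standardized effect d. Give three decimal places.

Need Φ(δ − 2.326) = 0.85, so δ = 2.326 + 1.036 = 3.363.
(The second rejection-region term Φ(−δ − z_{α/2}) is negligible and dropped.)
δ = d·√(n/2) ⇒ d = δ/√(n/2) = 3.363/√(207/2) = 0.3305.

d ≈ 0.331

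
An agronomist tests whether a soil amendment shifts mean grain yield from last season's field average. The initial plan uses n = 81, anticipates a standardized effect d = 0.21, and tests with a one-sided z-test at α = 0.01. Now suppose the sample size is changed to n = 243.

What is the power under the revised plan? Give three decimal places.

With n = 243: δ = d·√n = 0.21 × √243 = 3.2736. Critical value z_{0.01} = 2.326.
Revised power = P(Z > 2.326 − δ) = Φ(0.947) = 0.8282.

Power ≈ 0.828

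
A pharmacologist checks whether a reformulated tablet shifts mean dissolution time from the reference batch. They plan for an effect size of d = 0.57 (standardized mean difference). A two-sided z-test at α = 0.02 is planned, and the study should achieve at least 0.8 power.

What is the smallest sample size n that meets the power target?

Set Φ(δ − 2.326) = 0.8; then δ − 2.326 = Φ⁻¹(0.8) = 0.842, giving δ = 3.168.
(The Φ(−δ − z_{α/2}) term is vanishingly small for δ > 0 and is dropped in the standard sample-size formula.)
δ = d·√n ⇒ n = (δ/d)² = (3.168 / 0.57)² = 30.89.
Round up to the next whole unit.

n = 31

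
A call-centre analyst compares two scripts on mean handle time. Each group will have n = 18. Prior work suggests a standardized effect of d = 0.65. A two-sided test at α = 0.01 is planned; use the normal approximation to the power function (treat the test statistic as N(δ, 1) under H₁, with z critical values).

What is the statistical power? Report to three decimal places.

Power ≈ 0.266

Noncentrality parameter: δ = d·√(n/2) = 0.65 × √(18/2) = 1.9500
Two-sided α = 0.01 → critical value z_{0.005} = 2.576.
Power = Φ(δ − 2.576) + Φ(−δ − 2.576) = Φ(-0.626) + Φ(-4.526) = 0.2657 + 0.0000 = 0.2657.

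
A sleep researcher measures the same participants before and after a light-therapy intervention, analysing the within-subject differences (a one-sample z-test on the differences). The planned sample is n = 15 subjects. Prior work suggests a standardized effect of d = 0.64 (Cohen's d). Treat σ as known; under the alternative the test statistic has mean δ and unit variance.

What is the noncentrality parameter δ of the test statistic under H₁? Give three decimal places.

δ ≈ 2.479

The noncentrality parameter scales effect size by the design's sample-size factor: δ = d·√n = 0.64 × √15 = 2.4787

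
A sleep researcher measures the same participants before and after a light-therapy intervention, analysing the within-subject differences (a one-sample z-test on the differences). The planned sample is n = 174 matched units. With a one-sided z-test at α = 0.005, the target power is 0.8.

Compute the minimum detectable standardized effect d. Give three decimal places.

d ≈ 0.259

Required noncentrality: δ = z_{0.005} + z_{0.20} = 2.576 + 0.842 = 3.417.
δ = d·√n ⇒ d = δ/√n = 3.417/√174 = 0.2591.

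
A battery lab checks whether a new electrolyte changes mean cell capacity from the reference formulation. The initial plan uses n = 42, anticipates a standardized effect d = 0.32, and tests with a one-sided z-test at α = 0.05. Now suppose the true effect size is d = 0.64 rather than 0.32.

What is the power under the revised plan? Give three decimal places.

Power ≈ 0.994

With d = 0.64: δ = d·√n = 0.64 × √42 = 4.1477. Critical value z_{0.05} = 1.645.
Revised power = Φ(δ − 1.645) = Φ(2.503) = 0.9938.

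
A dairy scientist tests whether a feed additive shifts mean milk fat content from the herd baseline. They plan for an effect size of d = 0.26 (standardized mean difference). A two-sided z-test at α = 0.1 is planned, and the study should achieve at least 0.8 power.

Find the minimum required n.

n = 92

For power 0.8 need Φ(δ − z_{0.05}) = 0.8, so δ = z_{0.05} + z_{0.20} = 1.645 + 0.842 = 2.486.
(For δ > 0 the lower-tail rejection region contributes negligibly to power, so the one-term inversion is standard.)
δ = d·√n ⇒ n = (δ/d)² = (2.486 / 0.26)² = 91.46.
Round up to the next whole unit.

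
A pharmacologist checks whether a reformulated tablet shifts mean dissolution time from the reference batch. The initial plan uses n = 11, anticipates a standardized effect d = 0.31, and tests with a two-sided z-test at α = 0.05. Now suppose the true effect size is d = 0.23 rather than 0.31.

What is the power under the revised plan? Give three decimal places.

With d = 0.23: δ = d·√n = 0.23 × √11 = 0.7628. Critical value z_{0.025} = 1.960.
Revised power = Φ(δ − 1.960) + Φ(−δ − 1.960) = Φ(-1.197) + Φ(-2.723) = 0.1156 + 0.0032 = 0.1189.

Power ≈ 0.119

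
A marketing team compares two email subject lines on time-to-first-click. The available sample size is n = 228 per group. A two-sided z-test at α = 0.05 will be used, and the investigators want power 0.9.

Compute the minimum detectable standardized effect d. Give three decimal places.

d ≈ 0.304

Need Φ(δ − 1.960) = 0.9, so δ = 1.960 + 1.282 = 3.242.
(Lower-tail contribution to power is negligible for δ > 0.)
δ = d·√(n/2) ⇒ d = δ/√(n/2) = 3.242/√(228/2) = 0.3036.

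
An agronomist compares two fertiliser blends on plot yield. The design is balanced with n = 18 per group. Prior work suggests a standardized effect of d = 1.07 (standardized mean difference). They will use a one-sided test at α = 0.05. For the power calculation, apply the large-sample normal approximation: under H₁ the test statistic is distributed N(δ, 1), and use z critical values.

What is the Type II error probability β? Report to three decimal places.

Noncentrality parameter: δ = d·√(n/2) = 1.07 × √(18/2) = 3.2100
One-sided α = 0.05 → critical value z_{0.05} = 1.645.
Power = Φ(δ − 1.645) = Φ(1.565) = 0.9412.
Type II error: β = 1 − power = 1 − 0.9412 = 0.0588.

β ≈ 0.059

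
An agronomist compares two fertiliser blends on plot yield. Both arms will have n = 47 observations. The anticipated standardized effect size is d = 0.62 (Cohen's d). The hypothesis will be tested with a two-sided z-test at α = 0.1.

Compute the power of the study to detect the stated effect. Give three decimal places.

Power ≈ 0.913

Noncentrality parameter: δ = d·√(n/2) = 0.62 × √(47/2) = 3.0056
Two-sided α = 0.1 → critical value z_{0.05} = 1.645.
Power = Φ(δ − 1.645) + Φ(−δ − 1.645) = Φ(1.361) + Φ(-4.650) = 0.9132 + 0.0000 = 0.9132.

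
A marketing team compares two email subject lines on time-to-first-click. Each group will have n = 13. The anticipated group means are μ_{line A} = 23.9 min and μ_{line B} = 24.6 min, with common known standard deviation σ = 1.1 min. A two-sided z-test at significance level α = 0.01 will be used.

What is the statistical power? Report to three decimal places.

Power ≈ 0.170

Standardized effect: d = |μ_{line A} − μ_{line B}| / σ = |23.9 − 24.6| / 1.1 = 0.6364
Noncentrality parameter: λ = d·√(n/2) = 0.6364 × √(13/2) = 1.6224
Two-sided α = 0.01 → critical value z_{0.005} = 2.576.
Power = Φ(λ − 2.576) + Φ(−λ − 2.576) = Φ(-0.953) + Φ(-4.198) = 0.1702 + 0.0000 = 0.1702.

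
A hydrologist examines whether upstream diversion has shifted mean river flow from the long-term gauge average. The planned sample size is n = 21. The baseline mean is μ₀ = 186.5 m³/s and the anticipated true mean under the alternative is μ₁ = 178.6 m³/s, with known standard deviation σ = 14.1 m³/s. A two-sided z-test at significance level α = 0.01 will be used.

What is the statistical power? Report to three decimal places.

Standardized effect: d = |μ₁ − μ₀| / σ = |178.6 − 186.5| / 14.1 = 0.5603
Noncentrality parameter: δ = d·√n = 0.5603 × √21 = 2.5675
Two-sided α = 0.01 → critical value z_{0.005} = 2.576.
Power = Φ(δ − 2.576) + Φ(−δ − 2.576) = Φ(-0.008) + Φ(-5.143) = 0.4967 + 0.0000 = 0.4967.

Power ≈ 0.497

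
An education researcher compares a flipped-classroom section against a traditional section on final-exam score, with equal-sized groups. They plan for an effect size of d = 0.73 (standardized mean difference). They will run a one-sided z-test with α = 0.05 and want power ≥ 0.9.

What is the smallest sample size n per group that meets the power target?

n = 33 per group

For power 0.9 need Φ(δ − z_{0.05}) = 0.9, so δ = z_{0.05} + z_{0.10} = 1.645 + 1.282 = 2.926.
δ = d·√(n/2) ⇒ n = 2(δ/d)² = 2 × (2.926 / 0.73)² = 32.14.
Rounding up, n = 33 per group.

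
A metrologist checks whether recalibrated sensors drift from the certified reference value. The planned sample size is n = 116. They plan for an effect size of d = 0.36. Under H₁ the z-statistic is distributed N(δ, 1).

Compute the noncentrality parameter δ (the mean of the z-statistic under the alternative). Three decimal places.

δ ≈ 3.877

The noncentrality parameter scales effect size by the design's sample-size factor: δ = d·√n = 0.36 × √116 = 3.8773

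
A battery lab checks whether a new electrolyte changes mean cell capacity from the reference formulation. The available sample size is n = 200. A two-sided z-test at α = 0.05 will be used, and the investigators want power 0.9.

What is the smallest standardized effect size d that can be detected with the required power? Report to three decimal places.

Required noncentrality: δ = z_{0.025} + z_{0.10} = 1.960 + 1.282 = 3.242.
(The second rejection-region term Φ(−δ − z_{α/2}) is negligible and dropped.)
δ = d·√n ⇒ d = δ/√n = 3.242/√200 = 0.2292.

d ≈ 0.229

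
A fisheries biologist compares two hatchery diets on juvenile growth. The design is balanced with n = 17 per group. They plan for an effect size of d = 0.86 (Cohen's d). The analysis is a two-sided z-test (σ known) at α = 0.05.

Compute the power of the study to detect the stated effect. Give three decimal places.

Power ≈ 0.708

Noncentrality parameter: δ = d·√(n/2) = 0.86 × √(17/2) = 2.5073
Critical value for a two-sided test at α = 0.05: z_{α/2} = 1.960.
Power = Φ(δ − 1.960) + Φ(−δ − 1.960) = Φ(0.547) + Φ(-4.467) = 0.7079 + 0.0000 = 0.7079.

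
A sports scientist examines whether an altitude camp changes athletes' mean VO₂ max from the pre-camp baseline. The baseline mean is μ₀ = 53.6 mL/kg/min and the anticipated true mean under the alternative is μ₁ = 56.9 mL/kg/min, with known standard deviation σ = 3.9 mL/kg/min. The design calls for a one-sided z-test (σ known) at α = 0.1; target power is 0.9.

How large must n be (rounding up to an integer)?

n = 10

Standardized effect: d = |μ₁ − μ₀| / σ = |56.9 − 53.6| / 3.9 = 0.8462
For power 0.9 need Φ(δ − z_{0.1}) = 0.9, so δ = z_{0.1} + z_{0.10} = 1.282 + 1.282 = 2.563.
δ = d·√n ⇒ n = (δ/d)² = (2.563 / 0.8462)² = 9.18.
Round up to the next whole unit.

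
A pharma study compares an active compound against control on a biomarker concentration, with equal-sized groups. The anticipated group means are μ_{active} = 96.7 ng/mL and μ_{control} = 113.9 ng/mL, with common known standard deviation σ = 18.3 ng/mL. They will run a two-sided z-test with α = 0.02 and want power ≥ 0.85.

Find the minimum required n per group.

n = 26 per group

Standardized effect: d = |μ_{active} − μ_{control}| / σ = |96.7 − 113.9| / 18.3 = 0.9399
Set Φ(δ − 2.326) = 0.85; then δ − 2.326 = Φ⁻¹(0.85) = 1.036, giving δ = 3.363.
(The Φ(−δ − z_{α/2}) term is vanishingly small for δ > 0 and is dropped in the standard sample-size formula.)
δ = d·√(n/2) ⇒ n = 2(δ/d)² = 2 × (3.363 / 0.9399)² = 25.60.
Rounding up, n = 26 per group.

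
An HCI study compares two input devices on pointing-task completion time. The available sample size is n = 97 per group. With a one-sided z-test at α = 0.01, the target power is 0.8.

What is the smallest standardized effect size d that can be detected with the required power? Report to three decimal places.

Need Φ(δ − 2.326) = 0.8, so δ = 2.326 + 0.842 = 3.168.
δ = d·√(n/2) ⇒ d = δ/√(n/2) = 3.168/√(97/2) = 0.4549.

d ≈ 0.455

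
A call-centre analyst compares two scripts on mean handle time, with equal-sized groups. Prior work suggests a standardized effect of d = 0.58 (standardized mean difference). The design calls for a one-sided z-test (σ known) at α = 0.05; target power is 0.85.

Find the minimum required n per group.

Set Φ(δ − 1.645) = 0.85; then δ − 1.645 = Φ⁻¹(0.85) = 1.036, giving δ = 2.681.
δ = d·√(n/2) ⇒ n = 2(δ/d)² = 2 × (2.681 / 0.58)² = 42.74.
Round up to the next whole unit.

n = 43 per group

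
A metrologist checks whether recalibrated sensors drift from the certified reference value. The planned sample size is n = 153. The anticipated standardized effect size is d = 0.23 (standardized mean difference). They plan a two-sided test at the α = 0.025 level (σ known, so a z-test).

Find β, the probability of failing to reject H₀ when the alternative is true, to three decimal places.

β ≈ 0.273

Noncentrality parameter: δ = d·√n = 0.23 × √153 = 2.8449
Critical value for a two-sided test at α = 0.025: z_{α/2} = 2.241.
Power = Φ(δ − 2.241) + Φ(−δ − 2.241) = Φ(0.604) + Φ(-5.086) = 0.7269 + 0.0000 = 0.7269.
Type II error: β = 1 − power = 1 − 0.7269 = 0.2731.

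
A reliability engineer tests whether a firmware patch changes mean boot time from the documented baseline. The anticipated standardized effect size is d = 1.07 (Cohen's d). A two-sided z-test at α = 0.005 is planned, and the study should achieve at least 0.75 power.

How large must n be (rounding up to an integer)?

n = 11

For power 0.75 need Φ(δ − z_{0.0025}) = 0.75, so δ = z_{0.0025} + z_{0.25} = 2.807 + 0.674 = 3.482.
(The Φ(−δ − z_{α/2}) term is vanishingly small for δ > 0 and is dropped in the standard sample-size formula.)
δ = d·√n ⇒ n = (δ/d)² = (3.482 / 1.07)² = 10.59.
Round up to the next whole unit.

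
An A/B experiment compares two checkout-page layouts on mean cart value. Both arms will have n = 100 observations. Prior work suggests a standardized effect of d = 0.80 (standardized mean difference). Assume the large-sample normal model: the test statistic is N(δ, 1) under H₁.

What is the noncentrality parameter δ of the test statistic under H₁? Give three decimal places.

δ = d·√(n/2) = 0.80 × √(100/2) = 5.6569

δ ≈ 5.657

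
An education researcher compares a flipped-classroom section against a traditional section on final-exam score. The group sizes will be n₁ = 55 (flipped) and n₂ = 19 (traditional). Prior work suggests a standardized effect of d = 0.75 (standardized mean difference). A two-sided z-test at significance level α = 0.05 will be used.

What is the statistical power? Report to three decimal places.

Noncentrality parameter: δ = d / √(1/n₁ + 1/n₂) = 0.75 / √(1/55 + 1/19) = 2.8184
Two-sided α = 0.05 → critical value z_{0.025} = 1.960.
Power = Φ(δ − 1.960) + Φ(−δ − 1.960) = Φ(0.858) + Φ(-4.778) = 0.8047 + 0.0000 = 0.8047.

Power ≈ 0.805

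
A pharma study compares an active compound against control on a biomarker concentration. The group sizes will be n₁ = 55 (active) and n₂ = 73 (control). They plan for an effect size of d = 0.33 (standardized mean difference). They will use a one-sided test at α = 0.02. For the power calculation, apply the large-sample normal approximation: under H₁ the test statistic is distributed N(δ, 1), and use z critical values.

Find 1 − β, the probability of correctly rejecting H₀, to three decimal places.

Noncentrality parameter: δ = d / √(1/n₁ + 1/n₂) = 0.33 / √(1/55 + 1/73) = 1.8482
Critical value for a one-sided test at α = 0.02: z_α = 2.054.
Power = Φ(δ − 2.054) = Φ(-0.206) = 0.4186.

Power ≈ 0.419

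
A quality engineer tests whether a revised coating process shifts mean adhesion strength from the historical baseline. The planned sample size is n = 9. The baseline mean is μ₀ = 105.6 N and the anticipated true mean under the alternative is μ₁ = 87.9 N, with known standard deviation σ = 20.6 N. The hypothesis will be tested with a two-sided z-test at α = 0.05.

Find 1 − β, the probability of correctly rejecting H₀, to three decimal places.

Power ≈ 0.732

Standardized effect: d = |μ₁ − μ₀| / σ = |87.9 − 105.6| / 20.6 = 0.8592
Noncentrality parameter: δ = d·√n = 0.8592 × √9 = 2.5777
Critical value for a two-sided test at α = 0.05: z_{α/2} = 1.960.
Power = Φ(δ − 1.960) + Φ(−δ − 1.960) = Φ(0.618) + Φ(-4.538) = 0.7316 + 0.0000 = 0.7316.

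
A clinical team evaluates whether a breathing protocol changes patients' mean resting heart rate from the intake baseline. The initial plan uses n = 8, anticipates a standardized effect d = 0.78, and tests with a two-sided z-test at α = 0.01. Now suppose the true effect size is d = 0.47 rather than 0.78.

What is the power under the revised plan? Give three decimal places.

With d = 0.47: δ = d·√n = 0.47 × √8 = 1.3294. Critical value z_{0.005} = 2.576.
Revised power = Φ(δ − 2.576) + Φ(−δ − 2.576) = Φ(-1.246) + Φ(-3.905) = 0.1063 + 0.0000 = 0.1063.

Power ≈ 0.106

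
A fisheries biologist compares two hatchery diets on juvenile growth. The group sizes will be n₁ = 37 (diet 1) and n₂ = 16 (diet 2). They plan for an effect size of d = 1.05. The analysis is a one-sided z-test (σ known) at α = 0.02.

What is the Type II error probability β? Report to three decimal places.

β ≈ 0.073

Noncentrality parameter: λ = d / √(1/n₁ + 1/n₂) = 1.05 / √(1/37 + 1/16) = 3.5092
Critical value for a one-sided test at α = 0.02: z_α = 2.054.
Power = Φ(λ − 2.054) = Φ(1.455) = 0.9272.
Type II error: β = 1 − power = 1 − 0.9272 = 0.0728.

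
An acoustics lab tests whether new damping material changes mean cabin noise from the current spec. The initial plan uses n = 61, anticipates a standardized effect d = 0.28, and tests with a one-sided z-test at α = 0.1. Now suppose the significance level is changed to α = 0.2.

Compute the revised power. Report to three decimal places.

δ = d·√n = 0.28 × √61 = 2.1869 (unchanged). New critical value: z_{0.2} = 0.842.
Revised power = P(Z > 0.842 − δ) = Φ(1.345) = 0.9107.

Power ≈ 0.911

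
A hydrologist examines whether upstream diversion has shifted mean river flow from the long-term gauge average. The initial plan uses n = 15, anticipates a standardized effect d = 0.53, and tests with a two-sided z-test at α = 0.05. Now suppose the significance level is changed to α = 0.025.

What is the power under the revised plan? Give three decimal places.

δ = d·√n = 0.53 × √15 = 2.0527 (unchanged). New critical value: z_{0.0125} = 2.241.
Revised power = Φ(δ − 2.241) + Φ(−δ − 2.241) = Φ(-0.189) + Φ(-4.294) = 0.4252 + 0.0000 = 0.4252.

Power ≈ 0.425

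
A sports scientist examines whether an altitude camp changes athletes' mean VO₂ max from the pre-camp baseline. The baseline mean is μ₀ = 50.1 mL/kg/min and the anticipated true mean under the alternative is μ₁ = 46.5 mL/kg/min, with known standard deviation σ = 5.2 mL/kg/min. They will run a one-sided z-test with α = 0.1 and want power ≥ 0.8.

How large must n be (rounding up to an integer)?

Standardized effect: d = |μ₁ − μ₀| / σ = |46.5 − 50.1| / 5.2 = 0.6923
Set Φ(δ − 1.282) = 0.8; then δ − 1.282 = Φ⁻¹(0.8) = 0.842, giving δ = 2.123.
δ = d·√n ⇒ n = (δ/d)² = (2.123 / 0.6923)² = 9.41.
Rounding up, n = 10.

n = 10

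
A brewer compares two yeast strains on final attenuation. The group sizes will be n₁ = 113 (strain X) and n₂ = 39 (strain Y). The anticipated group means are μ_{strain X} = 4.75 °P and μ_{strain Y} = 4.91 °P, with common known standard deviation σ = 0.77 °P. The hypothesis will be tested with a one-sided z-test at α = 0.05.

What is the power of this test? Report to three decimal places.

Power ≈ 0.299

Standardized effect: d = |μ_{strain X} − μ_{strain Y}| / σ = |4.75 − 4.91| / 0.77 = 0.2078
Noncentrality parameter: δ = d / √(1/n₁ + 1/n₂) = 0.2078 / √(1/113 + 1/39) = 1.1189
Critical value for a one-sided test at α = 0.05: z_α = 1.645.
Power = P(Z > 1.645 − δ) = Φ(-0.526) = 0.2994.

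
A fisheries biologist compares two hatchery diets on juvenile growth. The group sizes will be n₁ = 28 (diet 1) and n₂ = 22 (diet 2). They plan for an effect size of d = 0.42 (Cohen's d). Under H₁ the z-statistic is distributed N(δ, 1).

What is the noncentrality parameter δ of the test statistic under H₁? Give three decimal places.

δ = d / √(1/n₁ + 1/n₂) = 0.42 / √(1/28 + 1/22) = 1.4742

δ ≈ 1.474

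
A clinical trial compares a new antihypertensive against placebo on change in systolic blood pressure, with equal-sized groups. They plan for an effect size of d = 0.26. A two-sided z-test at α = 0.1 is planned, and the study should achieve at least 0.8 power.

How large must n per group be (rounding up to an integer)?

Set Φ(δ − 1.645) = 0.8; then δ − 1.645 = Φ⁻¹(0.8) = 0.842, giving δ = 2.486.
(For δ > 0 the lower-tail rejection region contributes negligibly to power, so the one-term inversion is standard.)
δ = d·√(n/2) ⇒ n = 2(δ/d)² = 2 × (2.486 / 0.26)² = 182.92.
Rounding up, n = 183 per group.

n = 183 per group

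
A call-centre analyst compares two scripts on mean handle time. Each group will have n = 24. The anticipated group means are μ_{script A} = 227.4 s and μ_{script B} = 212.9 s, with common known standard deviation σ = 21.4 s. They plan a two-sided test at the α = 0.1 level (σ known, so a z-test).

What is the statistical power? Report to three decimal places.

Standardized effect: d = |μ_{script A} − μ_{script B}| / σ = |227.4 − 212.9| / 21.4 = 0.6776
Noncentrality parameter: δ = d·√(n/2) = 0.6776 × √(24/2) = 2.3472
Critical value for a two-sided test at α = 0.1: z_{α/2} = 1.645.
Power = Φ(δ − 1.645) + Φ(−δ − 1.645) = Φ(0.702) + Φ(-3.992) = 0.7588 + 0.0000 = 0.7588.

Power ≈ 0.759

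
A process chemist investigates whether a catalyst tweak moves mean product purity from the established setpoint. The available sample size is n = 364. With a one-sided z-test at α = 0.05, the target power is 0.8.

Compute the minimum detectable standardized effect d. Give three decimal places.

d ≈ 0.130

Required noncentrality: δ = z_{0.05} + z_{0.20} = 1.645 + 0.842 = 2.486.
δ = d·√n ⇒ d = δ/√n = 2.486/√364 = 0.1303.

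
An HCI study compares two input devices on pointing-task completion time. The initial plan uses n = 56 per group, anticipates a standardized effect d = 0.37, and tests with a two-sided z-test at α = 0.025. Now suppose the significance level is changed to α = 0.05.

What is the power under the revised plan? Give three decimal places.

Power ≈ 0.499

δ = d·√(n/2) = 0.37 × √(56/2) = 1.9579 (unchanged). New critical value: z_{0.025} = 1.960.
Revised power = Φ(δ − 1.960) + Φ(−δ − 1.960) = Φ(-0.002) + Φ(-3.918) = 0.4992 + 0.0000 = 0.4992.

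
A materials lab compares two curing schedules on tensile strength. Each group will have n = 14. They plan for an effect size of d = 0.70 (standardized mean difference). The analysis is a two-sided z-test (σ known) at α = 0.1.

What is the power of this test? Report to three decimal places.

Power ≈ 0.582

Noncentrality parameter: λ = d·√(n/2) = 0.70 × √(14/2) = 1.8520
Two-sided α = 0.1 → critical value z_{0.05} = 1.645.
Power = Φ(λ − 1.645) + Φ(−λ − 1.645) = Φ(0.207) + Φ(-3.497) = 0.5821 + 0.0002 = 0.5823.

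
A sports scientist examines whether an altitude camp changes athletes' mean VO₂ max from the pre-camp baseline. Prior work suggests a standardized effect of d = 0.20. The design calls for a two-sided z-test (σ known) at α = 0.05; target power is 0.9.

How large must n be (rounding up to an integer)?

Set Φ(δ − 1.960) = 0.9; then δ − 1.960 = Φ⁻¹(0.9) = 1.282, giving δ = 3.242.
(Ignoring the negligible lower-tail rejection probability gives the usual closed-form inversion.)
δ = d·√n ⇒ n = (δ/d)² = (3.242 / 0.20)² = 262.69.
Rounding up, n = 263.

n = 263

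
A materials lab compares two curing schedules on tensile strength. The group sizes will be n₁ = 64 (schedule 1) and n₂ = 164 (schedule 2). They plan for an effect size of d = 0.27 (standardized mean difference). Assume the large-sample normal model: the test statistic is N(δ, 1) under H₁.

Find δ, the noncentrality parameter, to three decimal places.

δ = d / √(1/n₁ + 1/n₂) = 0.27 / √(1/64 + 1/164) = 1.8319

δ ≈ 1.832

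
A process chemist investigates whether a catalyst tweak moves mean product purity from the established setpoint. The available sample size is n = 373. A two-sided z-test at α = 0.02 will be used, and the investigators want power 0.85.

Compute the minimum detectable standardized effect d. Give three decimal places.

d ≈ 0.174

Need Φ(δ − 2.326) = 0.85, so δ = 2.326 + 1.036 = 3.363.
(The second rejection-region term Φ(−δ − z_{α/2}) is negligible and dropped.)
δ = d·√n ⇒ d = δ/√n = 3.363/√373 = 0.1741.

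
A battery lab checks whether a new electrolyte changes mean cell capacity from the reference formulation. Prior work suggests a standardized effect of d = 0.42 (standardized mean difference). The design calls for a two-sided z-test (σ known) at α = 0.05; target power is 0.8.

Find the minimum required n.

n = 45

For power 0.8 need Φ(δ − z_{0.025}) = 0.8, so δ = z_{0.025} + z_{0.20} = 1.960 + 0.842 = 2.802.
(The Φ(−δ − z_{α/2}) term is vanishingly small for δ > 0 and is dropped in the standard sample-size formula.)
δ = d·√n ⇒ n = (δ/d)² = (2.802 / 0.42)² = 44.49.
Round up to the next whole unit.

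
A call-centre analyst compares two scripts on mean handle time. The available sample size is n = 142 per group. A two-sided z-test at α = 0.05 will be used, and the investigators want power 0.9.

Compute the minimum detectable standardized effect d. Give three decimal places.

Required noncentrality: δ = z_{0.025} + z_{0.10} = 1.960 + 1.282 = 3.242.
(Lower-tail contribution to power is negligible for δ > 0.)
δ = d·√(n/2) ⇒ d = δ/√(n/2) = 3.242/√(142/2) = 0.3847.

d ≈ 0.385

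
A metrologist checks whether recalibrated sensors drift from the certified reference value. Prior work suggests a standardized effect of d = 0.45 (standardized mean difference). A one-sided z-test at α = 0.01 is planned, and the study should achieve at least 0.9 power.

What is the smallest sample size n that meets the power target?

For power 0.9 need Φ(δ − z_{0.01}) = 0.9, so δ = z_{0.01} + z_{0.10} = 2.326 + 1.282 = 3.608.
δ = d·√n ⇒ n = (δ/d)² = (3.608 / 0.45)² = 64.28.
Rounding up, n = 65.

n = 65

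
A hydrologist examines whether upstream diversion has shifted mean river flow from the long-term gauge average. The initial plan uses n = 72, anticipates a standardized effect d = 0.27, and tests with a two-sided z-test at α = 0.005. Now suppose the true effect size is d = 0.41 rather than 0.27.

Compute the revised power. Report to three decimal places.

With d = 0.41: δ = d·√n = 0.41 × √72 = 3.4790. Critical value z_{0.0025} = 2.807.
Revised power = Φ(δ − 2.807) + Φ(−δ − 2.807) = Φ(0.672) + Φ(-6.286) = 0.7492 + 0.0000 = 0.7492.

Power ≈ 0.749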